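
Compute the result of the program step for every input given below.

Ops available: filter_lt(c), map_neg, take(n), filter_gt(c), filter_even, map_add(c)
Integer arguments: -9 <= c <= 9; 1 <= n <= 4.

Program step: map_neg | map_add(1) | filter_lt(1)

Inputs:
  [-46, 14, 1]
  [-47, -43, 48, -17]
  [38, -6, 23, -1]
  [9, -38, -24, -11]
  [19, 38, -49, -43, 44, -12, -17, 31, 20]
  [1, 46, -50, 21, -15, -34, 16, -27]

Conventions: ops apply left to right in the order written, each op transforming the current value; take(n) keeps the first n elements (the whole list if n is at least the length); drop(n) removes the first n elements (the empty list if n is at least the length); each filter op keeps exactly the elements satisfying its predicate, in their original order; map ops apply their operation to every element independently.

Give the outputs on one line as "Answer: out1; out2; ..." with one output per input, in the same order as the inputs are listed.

Execution, op by op:
  [-46, 14, 1] -> [46, -14, -1] -> [47, -13, 0] -> [-13, 0]
  [-47, -43, 48, -17] -> [47, 43, -48, 17] -> [48, 44, -47, 18] -> [-47]
  [38, -6, 23, -1] -> [-38, 6, -23, 1] -> [-37, 7, -22, 2] -> [-37, -22]
  [9, -38, -24, -11] -> [-9, 38, 24, 11] -> [-8, 39, 25, 12] -> [-8]
  [19, 38, -49, -43, 44, -12, -17, 31, 20] -> [-19, -38, 49, 43, -44, 12, 17, -31, -20] -> [-18, -37, 50, 44, -43, 13, 18, -30, -19] -> [-18, -37, -43, -30, -19]
  [1, 46, -50, 21, -15, -34, 16, -27] -> [-1, -46, 50, -21, 15, 34, -16, 27] -> [0, -45, 51, -20, 16, 35, -15, 28] -> [0, -45, -20, -15]

[-13, 0]; [-47]; [-37, -22]; [-8]; [-18, -37, -43, -30, -19]; [0, -45, -20, -15]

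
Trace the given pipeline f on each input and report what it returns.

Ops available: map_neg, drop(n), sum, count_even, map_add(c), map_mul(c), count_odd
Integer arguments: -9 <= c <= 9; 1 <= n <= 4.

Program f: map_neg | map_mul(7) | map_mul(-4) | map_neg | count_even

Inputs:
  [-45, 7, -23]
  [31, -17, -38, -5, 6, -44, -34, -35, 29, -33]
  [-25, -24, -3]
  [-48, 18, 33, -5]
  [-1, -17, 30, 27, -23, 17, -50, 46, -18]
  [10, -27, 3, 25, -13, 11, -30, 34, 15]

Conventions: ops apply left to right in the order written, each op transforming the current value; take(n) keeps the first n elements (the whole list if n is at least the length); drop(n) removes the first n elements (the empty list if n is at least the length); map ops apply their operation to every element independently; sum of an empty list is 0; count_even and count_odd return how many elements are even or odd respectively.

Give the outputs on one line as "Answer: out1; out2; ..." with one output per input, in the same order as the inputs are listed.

Execution, op by op:
  [-45, 7, -23] -> [45, -7, 23] -> [315, -49, 161] -> [-1260, 196, -644] -> [1260, -196, 644] -> 3
  [31, -17, -38, -5, 6, -44, -34, -35, 29, -33] -> [-31, 17, 38, 5, -6, 44, 34, 35, -29, 33] -> [-217, 119, 266, 35, -42, 308, 238, 245, -203, 231] -> [868, -476, -1064, -140, 168, -1232, -952, -980, 812, -924] -> [-868, 476, 1064, 140, -168, 1232, 952, 980, -812, 924] -> 10
  [-25, -24, -3] -> [25, 24, 3] -> [175, 168, 21] -> [-700, -672, -84] -> [700, 672, 84] -> 3
  [-48, 18, 33, -5] -> [48, -18, -33, 5] -> [336, -126, -231, 35] -> [-1344, 504, 924, -140] -> [1344, -504, -924, 140] -> 4
  [-1, -17, 30, 27, -23, 17, -50, 46, -18] -> [1, 17, -30, -27, 23, -17, 50, -46, 18] -> [7, 119, -210, -189, 161, -119, 350, -322, 126] -> [-28, -476, 840, 756, -644, 476, -1400, 1288, -504] -> [28, 476, -840, -756, 644, -476, 1400, -1288, 504] -> 9
  [10, -27, 3, 25, -13, 11, -30, 34, 15] -> [-10, 27, -3, -25, 13, -11, 30, -34, -15] -> [-70, 189, -21, -175, 91, -77, 210, -238, -105] -> [280, -756, 84, 700, -364, 308, -840, 952, 420] -> [-280, 756, -84, -700, 364, -308, 840, -952, -420] -> 9

3; 10; 3; 4; 9; 9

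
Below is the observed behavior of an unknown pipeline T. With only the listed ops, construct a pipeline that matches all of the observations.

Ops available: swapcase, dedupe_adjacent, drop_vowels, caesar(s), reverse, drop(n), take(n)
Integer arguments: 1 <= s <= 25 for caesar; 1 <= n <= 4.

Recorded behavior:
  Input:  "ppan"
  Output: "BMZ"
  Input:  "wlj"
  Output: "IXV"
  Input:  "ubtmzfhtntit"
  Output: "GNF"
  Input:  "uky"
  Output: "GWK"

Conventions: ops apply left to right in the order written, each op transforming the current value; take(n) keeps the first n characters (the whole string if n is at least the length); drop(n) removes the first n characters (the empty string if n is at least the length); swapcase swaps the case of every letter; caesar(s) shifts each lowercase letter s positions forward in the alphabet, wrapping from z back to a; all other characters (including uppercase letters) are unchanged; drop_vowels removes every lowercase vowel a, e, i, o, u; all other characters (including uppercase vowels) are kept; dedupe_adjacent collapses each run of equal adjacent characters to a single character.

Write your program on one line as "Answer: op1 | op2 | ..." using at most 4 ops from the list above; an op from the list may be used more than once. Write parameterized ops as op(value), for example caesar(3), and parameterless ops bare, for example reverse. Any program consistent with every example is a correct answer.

caesar(12) | swapcase | dedupe_adjacent | take(3)

Check, running the answer program on each example:
  "ppan" -> "bbmz" -> "BBMZ" -> "BMZ" -> "BMZ"
  "wlj" -> "ixv" -> "IXV" -> "IXV" -> "IXV"
  "ubtmzfhtntit" -> "gnfylrtfzfuf" -> "GNFYLRTFZFUF" -> "GNFYLRTFZFUF" -> "GNF"
  "uky" -> "gwk" -> "GWK" -> "GWK" -> "GWK"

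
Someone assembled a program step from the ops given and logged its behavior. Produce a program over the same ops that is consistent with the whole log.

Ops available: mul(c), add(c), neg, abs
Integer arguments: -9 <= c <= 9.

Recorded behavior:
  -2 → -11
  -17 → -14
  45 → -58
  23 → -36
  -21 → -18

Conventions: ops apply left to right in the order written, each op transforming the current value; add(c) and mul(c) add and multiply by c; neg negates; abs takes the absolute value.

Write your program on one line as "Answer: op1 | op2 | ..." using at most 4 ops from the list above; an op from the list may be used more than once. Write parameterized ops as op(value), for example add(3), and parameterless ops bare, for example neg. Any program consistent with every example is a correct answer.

add(8) | abs | add(5) | neg

Check, running the answer program on each example:
  -2 -> 6 -> 6 -> 11 -> -11
  -17 -> -9 -> 9 -> 14 -> -14
  45 -> 53 -> 53 -> 58 -> -58
  23 -> 31 -> 31 -> 36 -> -36
  -21 -> -13 -> 13 -> 18 -> -18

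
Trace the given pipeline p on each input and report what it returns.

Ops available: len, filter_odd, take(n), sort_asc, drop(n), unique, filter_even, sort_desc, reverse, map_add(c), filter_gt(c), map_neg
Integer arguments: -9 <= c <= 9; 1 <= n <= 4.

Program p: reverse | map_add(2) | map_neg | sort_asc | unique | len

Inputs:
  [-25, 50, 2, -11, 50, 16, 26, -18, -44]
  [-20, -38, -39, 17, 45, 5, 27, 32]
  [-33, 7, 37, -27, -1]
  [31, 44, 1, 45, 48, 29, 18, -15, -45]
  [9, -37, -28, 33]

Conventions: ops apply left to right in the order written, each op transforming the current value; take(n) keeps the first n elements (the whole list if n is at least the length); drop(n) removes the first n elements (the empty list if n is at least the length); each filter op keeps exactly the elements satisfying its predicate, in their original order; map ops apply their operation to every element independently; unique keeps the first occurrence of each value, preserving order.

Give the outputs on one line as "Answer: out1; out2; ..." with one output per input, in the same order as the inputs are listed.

Execution, op by op:
  [-25, 50, 2, -11, 50, 16, 26, -18, -44] -> [-44, -18, 26, 16, 50, -11, 2, 50, -25] -> [-42, -16, 28, 18, 52, -9, 4, 52, -23] -> [42, 16, -28, -18, -52, 9, -4, -52, 23] -> [-52, -52, -28, -18, -4, 9, 16, 23, 42] -> [-52, -28, -18, -4, 9, 16, 23, 42] -> 8
  [-20, -38, -39, 17, 45, 5, 27, 32] -> [32, 27, 5, 45, 17, -39, -38, -20] -> [34, 29, 7, 47, 19, -37, -36, -18] -> [-34, -29, -7, -47, -19, 37, 36, 18] -> [-47, -34, -29, -19, -7, 18, 36, 37] -> [-47, -34, -29, -19, -7, 18, 36, 37] -> 8
  [-33, 7, 37, -27, -1] -> [-1, -27, 37, 7, -33] -> [1, -25, 39, 9, -31] -> [-1, 25, -39, -9, 31] -> [-39, -9, -1, 25, 31] -> [-39, -9, -1, 25, 31] -> 5
  [31, 44, 1, 45, 48, 29, 18, -15, -45] -> [-45, -15, 18, 29, 48, 45, 1, 44, 31] -> [-43, -13, 20, 31, 50, 47, 3, 46, 33] -> [43, 13, -20, -31, -50, -47, -3, -46, -33] -> [-50, -47, -46, -33, -31, -20, -3, 13, 43] -> [-50, -47, -46, -33, -31, -20, -3, 13, 43] -> 9
  [9, -37, -28, 33] -> [33, -28, -37, 9] -> [35, -26, -35, 11] -> [-35, 26, 35, -11] -> [-35, -11, 26, 35] -> [-35, -11, 26, 35] -> 4

8; 8; 5; 9; 4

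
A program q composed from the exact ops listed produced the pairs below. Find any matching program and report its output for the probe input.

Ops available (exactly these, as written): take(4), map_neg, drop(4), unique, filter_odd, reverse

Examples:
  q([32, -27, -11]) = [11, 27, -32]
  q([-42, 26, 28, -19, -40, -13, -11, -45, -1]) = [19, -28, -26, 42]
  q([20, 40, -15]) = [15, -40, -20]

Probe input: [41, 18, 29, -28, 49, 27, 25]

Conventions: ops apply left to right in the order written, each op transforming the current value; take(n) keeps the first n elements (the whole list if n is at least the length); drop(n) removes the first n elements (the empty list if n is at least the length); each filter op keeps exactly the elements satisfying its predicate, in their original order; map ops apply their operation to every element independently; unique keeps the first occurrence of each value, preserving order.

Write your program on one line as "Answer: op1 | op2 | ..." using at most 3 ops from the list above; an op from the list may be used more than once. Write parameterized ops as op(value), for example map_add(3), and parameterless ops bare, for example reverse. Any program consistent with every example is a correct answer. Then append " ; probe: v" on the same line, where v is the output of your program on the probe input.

take(4) | reverse | map_neg ; probe: [28, -29, -18, -41]

Check, running the answer program on each example:
  [32, -27, -11] -> [32, -27, -11] -> [-11, -27, 32] -> [11, 27, -32]
  [-42, 26, 28, -19, -40, -13, -11, -45, -1] -> [-42, 26, 28, -19] -> [-19, 28, 26, -42] -> [19, -28, -26, 42]
  [20, 40, -15] -> [20, 40, -15] -> [-15, 40, 20] -> [15, -40, -20]
  probe: [41, 18, 29, -28, 49, 27, 25] -> [41, 18, 29, -28] -> [-28, 29, 18, 41] -> [28, -29, -18, -41]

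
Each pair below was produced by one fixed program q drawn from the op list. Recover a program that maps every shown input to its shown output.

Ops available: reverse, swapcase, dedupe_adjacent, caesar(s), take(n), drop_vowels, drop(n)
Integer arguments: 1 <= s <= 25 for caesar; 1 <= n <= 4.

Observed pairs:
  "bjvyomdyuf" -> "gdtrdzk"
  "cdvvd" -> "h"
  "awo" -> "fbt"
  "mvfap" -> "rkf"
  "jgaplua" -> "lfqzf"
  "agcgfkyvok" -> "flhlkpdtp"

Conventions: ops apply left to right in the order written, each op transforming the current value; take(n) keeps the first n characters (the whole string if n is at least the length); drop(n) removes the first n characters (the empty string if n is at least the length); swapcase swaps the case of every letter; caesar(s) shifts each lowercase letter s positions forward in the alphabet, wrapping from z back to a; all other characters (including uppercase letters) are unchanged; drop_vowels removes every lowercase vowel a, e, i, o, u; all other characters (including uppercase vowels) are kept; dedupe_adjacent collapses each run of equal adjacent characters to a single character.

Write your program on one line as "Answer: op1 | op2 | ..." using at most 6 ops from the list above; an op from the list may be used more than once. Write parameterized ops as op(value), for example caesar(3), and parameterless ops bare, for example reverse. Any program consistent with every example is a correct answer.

caesar(5) | dedupe_adjacent | reverse | drop_vowels | reverse

Check, running the answer program on each example:
  "bjvyomdyuf" -> "goadtridzk" -> "goadtridzk" -> "kzdirtdaog" -> "kzdrtdg" -> "gdtrdzk"
  "cdvvd" -> "hiaai" -> "hiai" -> "iaih" -> "h" -> "h"
  "awo" -> "fbt" -> "fbt" -> "tbf" -> "tbf" -> "fbt"
  "mvfap" -> "rakfu" -> "rakfu" -> "ufkar" -> "fkr" -> "rkf"
  "jgaplua" -> "olfuqzf" -> "olfuqzf" -> "fzquflo" -> "fzqfl" -> "lfqzf"
  "agcgfkyvok" -> "flhlkpdatp" -> "flhlkpdatp" -> "ptadpklhlf" -> "ptdpklhlf" -> "flhlkpdtp"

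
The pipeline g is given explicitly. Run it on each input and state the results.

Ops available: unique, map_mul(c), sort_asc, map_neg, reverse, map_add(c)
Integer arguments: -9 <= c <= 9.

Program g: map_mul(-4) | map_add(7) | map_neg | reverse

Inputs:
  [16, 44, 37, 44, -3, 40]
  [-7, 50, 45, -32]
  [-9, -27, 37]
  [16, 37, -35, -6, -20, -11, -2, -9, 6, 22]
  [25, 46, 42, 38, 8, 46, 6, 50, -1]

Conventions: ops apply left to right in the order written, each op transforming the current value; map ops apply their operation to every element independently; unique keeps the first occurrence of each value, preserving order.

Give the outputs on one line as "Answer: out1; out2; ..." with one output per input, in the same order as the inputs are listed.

[153, -19, 169, 141, 169, 57]; [-135, 173, 193, -35]; [141, -115, -43]; [81, 17, -43, -15, -51, -87, -31, -147, 141, 57]; [-11, 193, 17, 177, 25, 145, 161, 177, 93]

Execution, op by op:
  [16, 44, 37, 44, -3, 40] -> [-64, -176, -148, -176, 12, -160] -> [-57, -169, -141, -169, 19, -153] -> [57, 169, 141, 169, -19, 153] -> [153, -19, 169, 141, 169, 57]
  [-7, 50, 45, -32] -> [28, -200, -180, 128] -> [35, -193, -173, 135] -> [-35, 193, 173, -135] -> [-135, 173, 193, -35]
  [-9, -27, 37] -> [36, 108, -148] -> [43, 115, -141] -> [-43, -115, 141] -> [141, -115, -43]
  [16, 37, -35, -6, -20, -11, -2, -9, 6, 22] -> [-64, -148, 140, 24, 80, 44, 8, 36, -24, -88] -> [-57, -141, 147, 31, 87, 51, 15, 43, -17, -81] -> [57, 141, -147, -31, -87, -51, -15, -43, 17, 81] -> [81, 17, -43, -15, -51, -87, -31, -147, 141, 57]
  [25, 46, 42, 38, 8, 46, 6, 50, -1] -> [-100, -184, -168, -152, -32, -184, -24, -200, 4] -> [-93, -177, -161, -145, -25, -177, -17, -193, 11] -> [93, 177, 161, 145, 25, 177, 17, 193, -11] -> [-11, 193, 17, 177, 25, 145, 161, 177, 93]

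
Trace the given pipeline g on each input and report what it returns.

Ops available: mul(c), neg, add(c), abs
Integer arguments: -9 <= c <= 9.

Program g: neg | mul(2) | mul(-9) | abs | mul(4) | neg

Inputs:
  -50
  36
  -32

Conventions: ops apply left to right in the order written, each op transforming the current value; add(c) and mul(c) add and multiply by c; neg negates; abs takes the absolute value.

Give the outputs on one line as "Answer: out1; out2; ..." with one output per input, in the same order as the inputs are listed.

Execution, op by op:
  -50 -> 50 -> 100 -> -900 -> 900 -> 3600 -> -3600
  36 -> -36 -> -72 -> 648 -> 648 -> 2592 -> -2592
  -32 -> 32 -> 64 -> -576 -> 576 -> 2304 -> -2304

-3600; -2592; -2304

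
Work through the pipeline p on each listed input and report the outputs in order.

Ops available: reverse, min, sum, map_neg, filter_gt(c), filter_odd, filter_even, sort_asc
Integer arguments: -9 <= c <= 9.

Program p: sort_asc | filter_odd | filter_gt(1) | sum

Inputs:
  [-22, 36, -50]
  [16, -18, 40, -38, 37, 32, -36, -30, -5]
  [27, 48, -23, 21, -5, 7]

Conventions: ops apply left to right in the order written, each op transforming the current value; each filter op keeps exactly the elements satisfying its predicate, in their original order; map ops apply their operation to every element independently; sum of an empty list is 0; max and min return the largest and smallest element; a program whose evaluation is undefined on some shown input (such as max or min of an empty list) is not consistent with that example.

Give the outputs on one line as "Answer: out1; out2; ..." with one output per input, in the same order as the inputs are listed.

0; 37; 55

Execution, op by op:
  [-22, 36, -50] -> [-50, -22, 36] -> [] -> [] -> 0
  [16, -18, 40, -38, 37, 32, -36, -30, -5] -> [-38, -36, -30, -18, -5, 16, 32, 37, 40] -> [-5, 37] -> [37] -> 37
  [27, 48, -23, 21, -5, 7] -> [-23, -5, 7, 21, 27, 48] -> [-23, -5, 7, 21, 27] -> [7, 21, 27] -> 55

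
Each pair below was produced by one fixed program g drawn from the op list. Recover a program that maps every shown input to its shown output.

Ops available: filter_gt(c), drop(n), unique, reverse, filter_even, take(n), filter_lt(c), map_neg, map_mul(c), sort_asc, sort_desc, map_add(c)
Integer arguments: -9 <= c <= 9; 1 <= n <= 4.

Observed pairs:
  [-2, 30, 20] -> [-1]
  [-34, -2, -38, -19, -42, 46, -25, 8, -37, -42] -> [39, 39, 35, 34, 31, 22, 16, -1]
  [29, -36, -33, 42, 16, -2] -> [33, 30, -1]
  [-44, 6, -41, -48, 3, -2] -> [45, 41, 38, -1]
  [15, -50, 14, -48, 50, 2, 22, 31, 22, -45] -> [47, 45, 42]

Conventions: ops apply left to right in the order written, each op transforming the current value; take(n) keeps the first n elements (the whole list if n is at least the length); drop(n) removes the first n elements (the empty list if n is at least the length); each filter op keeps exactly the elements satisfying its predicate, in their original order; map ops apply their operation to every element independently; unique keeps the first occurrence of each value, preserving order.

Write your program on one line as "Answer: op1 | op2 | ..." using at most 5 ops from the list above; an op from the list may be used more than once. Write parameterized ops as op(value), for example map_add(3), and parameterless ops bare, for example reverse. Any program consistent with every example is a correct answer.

map_add(-2) | map_add(5) | filter_lt(3) | map_neg | sort_desc

Check, running the answer program on each example:
  [-2, 30, 20] -> [-4, 28, 18] -> [1, 33, 23] -> [1] -> [-1] -> [-1]
  [-34, -2, -38, -19, -42, 46, -25, 8, -37, -42] -> [-36, -4, -40, -21, -44, 44, -27, 6, -39, -44] -> [-31, 1, -35, -16, -39, 49, -22, 11, -34, -39] -> [-31, 1, -35, -16, -39, -22, -34, -39] -> [31, -1, 35, 16, 39, 22, 34, 39] -> [39, 39, 35, 34, 31, 22, 16, -1]
  [29, -36, -33, 42, 16, -2] -> [27, -38, -35, 40, 14, -4] -> [32, -33, -30, 45, 19, 1] -> [-33, -30, 1] -> [33, 30, -1] -> [33, 30, -1]
  [-44, 6, -41, -48, 3, -2] -> [-46, 4, -43, -50, 1, -4] -> [-41, 9, -38, -45, 6, 1] -> [-41, -38, -45, 1] -> [41, 38, 45, -1] -> [45, 41, 38, -1]
  [15, -50, 14, -48, 50, 2, 22, 31, 22, -45] -> [13, -52, 12, -50, 48, 0, 20, 29, 20, -47] -> [18, -47, 17, -45, 53, 5, 25, 34, 25, -42] -> [-47, -45, -42] -> [47, 45, 42] -> [47, 45, 42]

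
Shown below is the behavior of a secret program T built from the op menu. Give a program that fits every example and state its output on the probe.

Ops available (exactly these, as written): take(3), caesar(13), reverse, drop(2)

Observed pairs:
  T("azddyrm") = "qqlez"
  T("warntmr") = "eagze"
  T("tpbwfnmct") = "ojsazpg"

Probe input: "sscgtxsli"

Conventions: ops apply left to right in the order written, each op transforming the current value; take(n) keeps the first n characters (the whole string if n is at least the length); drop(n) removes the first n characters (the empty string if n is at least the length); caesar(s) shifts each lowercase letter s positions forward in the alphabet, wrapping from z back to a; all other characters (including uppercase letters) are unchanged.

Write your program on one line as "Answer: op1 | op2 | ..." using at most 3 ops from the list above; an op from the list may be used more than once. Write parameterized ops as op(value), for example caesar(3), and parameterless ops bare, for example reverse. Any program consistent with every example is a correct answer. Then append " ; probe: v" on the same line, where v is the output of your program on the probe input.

caesar(13) | drop(2) ; probe: "ptgkfyv"

Check, running the answer program on each example:
  "azddyrm" -> "nmqqlez" -> "qqlez"
  "warntmr" -> "jneagze" -> "eagze"
  "tpbwfnmct" -> "gcojsazpg" -> "ojsazpg"
  probe: "sscgtxsli" -> "ffptgkfyv" -> "ptgkfyv"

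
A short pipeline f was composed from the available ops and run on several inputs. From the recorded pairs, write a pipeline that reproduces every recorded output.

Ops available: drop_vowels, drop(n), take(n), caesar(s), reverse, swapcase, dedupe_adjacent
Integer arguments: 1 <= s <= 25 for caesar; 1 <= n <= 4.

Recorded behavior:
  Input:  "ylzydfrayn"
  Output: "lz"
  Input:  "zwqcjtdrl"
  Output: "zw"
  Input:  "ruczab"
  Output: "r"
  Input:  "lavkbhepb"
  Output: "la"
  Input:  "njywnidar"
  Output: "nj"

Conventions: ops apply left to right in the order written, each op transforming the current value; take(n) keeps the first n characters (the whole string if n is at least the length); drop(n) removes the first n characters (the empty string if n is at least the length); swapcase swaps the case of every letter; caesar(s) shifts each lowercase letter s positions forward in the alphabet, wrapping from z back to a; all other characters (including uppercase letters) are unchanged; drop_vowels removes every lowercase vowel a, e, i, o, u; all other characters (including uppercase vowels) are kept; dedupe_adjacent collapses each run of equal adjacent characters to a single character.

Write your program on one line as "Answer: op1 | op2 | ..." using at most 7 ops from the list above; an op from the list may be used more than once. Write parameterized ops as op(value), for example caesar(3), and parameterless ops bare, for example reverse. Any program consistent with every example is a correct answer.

reverse | drop(2) | drop(3) | take(4) | reverse | take(2)

Check, running the answer program on each example:
  "ylzydfrayn" -> "nyarfdyzly" -> "arfdyzly" -> "dyzly" -> "dyzl" -> "lzyd" -> "lz"
  "zwqcjtdrl" -> "lrdtjcqwz" -> "dtjcqwz" -> "cqwz" -> "cqwz" -> "zwqc" -> "zw"
  "ruczab" -> "bazcur" -> "zcur" -> "r" -> "r" -> "r" -> "r"
  "lavkbhepb" -> "bpehbkval" -> "ehbkval" -> "kval" -> "kval" -> "lavk" -> "la"
  "njywnidar" -> "radinwyjn" -> "dinwyjn" -> "wyjn" -> "wyjn" -> "njyw" -> "nj"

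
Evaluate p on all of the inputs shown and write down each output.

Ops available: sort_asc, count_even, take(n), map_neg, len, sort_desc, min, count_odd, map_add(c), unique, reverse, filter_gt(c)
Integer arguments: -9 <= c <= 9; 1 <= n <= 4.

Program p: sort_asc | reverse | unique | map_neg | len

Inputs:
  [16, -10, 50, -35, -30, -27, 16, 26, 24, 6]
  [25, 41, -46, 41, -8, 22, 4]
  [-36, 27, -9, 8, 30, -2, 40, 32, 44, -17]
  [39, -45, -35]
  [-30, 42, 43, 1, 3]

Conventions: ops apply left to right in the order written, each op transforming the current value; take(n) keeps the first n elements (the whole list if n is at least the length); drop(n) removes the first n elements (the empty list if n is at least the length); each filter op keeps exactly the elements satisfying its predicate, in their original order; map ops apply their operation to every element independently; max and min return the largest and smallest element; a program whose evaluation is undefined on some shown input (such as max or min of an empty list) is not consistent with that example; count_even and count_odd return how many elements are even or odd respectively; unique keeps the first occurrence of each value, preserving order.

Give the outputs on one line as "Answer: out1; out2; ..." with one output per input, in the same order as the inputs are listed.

9; 6; 10; 3; 5

Execution, op by op:
  [16, -10, 50, -35, -30, -27, 16, 26, 24, 6] -> [-35, -30, -27, -10, 6, 16, 16, 24, 26, 50] -> [50, 26, 24, 16, 16, 6, -10, -27, -30, -35] -> [50, 26, 24, 16, 6, -10, -27, -30, -35] -> [-50, -26, -24, -16, -6, 10, 27, 30, 35] -> 9
  [25, 41, -46, 41, -8, 22, 4] -> [-46, -8, 4, 22, 25, 41, 41] -> [41, 41, 25, 22, 4, -8, -46] -> [41, 25, 22, 4, -8, -46] -> [-41, -25, -22, -4, 8, 46] -> 6
  [-36, 27, -9, 8, 30, -2, 40, 32, 44, -17] -> [-36, -17, -9, -2, 8, 27, 30, 32, 40, 44] -> [44, 40, 32, 30, 27, 8, -2, -9, -17, -36] -> [44, 40, 32, 30, 27, 8, -2, -9, -17, -36] -> [-44, -40, -32, -30, -27, -8, 2, 9, 17, 36] -> 10
  [39, -45, -35] -> [-45, -35, 39] -> [39, -35, -45] -> [39, -35, -45] -> [-39, 35, 45] -> 3
  [-30, 42, 43, 1, 3] -> [-30, 1, 3, 42, 43] -> [43, 42, 3, 1, -30] -> [43, 42, 3, 1, -30] -> [-43, -42, -3, -1, 30] -> 5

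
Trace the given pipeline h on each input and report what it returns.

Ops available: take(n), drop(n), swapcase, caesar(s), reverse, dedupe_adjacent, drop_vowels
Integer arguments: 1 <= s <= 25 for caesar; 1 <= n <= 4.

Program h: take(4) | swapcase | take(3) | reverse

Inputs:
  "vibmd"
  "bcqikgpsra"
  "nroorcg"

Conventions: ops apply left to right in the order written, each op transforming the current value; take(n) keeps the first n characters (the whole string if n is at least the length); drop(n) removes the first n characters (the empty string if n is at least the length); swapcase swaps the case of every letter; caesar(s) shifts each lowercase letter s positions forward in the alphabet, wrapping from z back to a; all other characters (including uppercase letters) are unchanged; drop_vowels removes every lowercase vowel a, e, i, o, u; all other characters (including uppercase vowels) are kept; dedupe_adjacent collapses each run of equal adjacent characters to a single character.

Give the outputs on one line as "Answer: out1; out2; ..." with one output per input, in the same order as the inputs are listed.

"BIV"; "QCB"; "ORN"

Execution, op by op:
  "vibmd" -> "vibm" -> "VIBM" -> "VIB" -> "BIV"
  "bcqikgpsra" -> "bcqi" -> "BCQI" -> "BCQ" -> "QCB"
  "nroorcg" -> "nroo" -> "NROO" -> "NRO" -> "ORN"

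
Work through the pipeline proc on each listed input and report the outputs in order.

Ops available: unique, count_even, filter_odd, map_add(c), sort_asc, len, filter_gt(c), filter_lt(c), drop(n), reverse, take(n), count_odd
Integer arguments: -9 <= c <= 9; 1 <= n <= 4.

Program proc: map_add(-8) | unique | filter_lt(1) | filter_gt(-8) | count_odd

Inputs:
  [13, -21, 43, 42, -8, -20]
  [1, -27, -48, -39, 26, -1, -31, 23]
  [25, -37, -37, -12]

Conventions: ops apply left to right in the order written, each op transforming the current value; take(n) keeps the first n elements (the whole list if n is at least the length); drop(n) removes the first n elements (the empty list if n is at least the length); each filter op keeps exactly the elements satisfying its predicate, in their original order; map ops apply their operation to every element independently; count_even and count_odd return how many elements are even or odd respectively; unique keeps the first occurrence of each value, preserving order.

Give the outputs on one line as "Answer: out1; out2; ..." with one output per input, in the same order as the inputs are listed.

0; 1; 0

Execution, op by op:
  [13, -21, 43, 42, -8, -20] -> [5, -29, 35, 34, -16, -28] -> [5, -29, 35, 34, -16, -28] -> [-29, -16, -28] -> [] -> 0
  [1, -27, -48, -39, 26, -1, -31, 23] -> [-7, -35, -56, -47, 18, -9, -39, 15] -> [-7, -35, -56, -47, 18, -9, -39, 15] -> [-7, -35, -56, -47, -9, -39] -> [-7] -> 1
  [25, -37, -37, -12] -> [17, -45, -45, -20] -> [17, -45, -20] -> [-45, -20] -> [] -> 0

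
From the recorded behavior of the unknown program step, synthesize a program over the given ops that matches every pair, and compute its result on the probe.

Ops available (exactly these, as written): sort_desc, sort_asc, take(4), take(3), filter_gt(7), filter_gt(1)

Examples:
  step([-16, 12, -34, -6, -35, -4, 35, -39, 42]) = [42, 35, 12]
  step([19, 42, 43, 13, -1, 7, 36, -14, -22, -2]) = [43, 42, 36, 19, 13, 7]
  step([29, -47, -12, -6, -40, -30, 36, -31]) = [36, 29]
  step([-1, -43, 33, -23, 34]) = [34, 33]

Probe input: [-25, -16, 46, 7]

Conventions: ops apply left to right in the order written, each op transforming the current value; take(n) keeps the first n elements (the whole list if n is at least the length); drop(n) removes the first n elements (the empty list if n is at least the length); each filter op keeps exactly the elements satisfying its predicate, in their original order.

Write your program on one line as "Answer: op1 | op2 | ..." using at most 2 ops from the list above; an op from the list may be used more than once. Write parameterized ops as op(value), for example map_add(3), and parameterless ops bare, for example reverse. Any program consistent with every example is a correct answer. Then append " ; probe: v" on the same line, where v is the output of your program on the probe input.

sort_desc | filter_gt(1) ; probe: [46, 7]

Check, running the answer program on each example:
  [-16, 12, -34, -6, -35, -4, 35, -39, 42] -> [42, 35, 12, -4, -6, -16, -34, -35, -39] -> [42, 35, 12]
  [19, 42, 43, 13, -1, 7, 36, -14, -22, -2] -> [43, 42, 36, 19, 13, 7, -1, -2, -14, -22] -> [43, 42, 36, 19, 13, 7]
  [29, -47, -12, -6, -40, -30, 36, -31] -> [36, 29, -6, -12, -30, -31, -40, -47] -> [36, 29]
  [-1, -43, 33, -23, 34] -> [34, 33, -1, -23, -43] -> [34, 33]
  probe: [-25, -16, 46, 7] -> [46, 7, -16, -25] -> [46, 7]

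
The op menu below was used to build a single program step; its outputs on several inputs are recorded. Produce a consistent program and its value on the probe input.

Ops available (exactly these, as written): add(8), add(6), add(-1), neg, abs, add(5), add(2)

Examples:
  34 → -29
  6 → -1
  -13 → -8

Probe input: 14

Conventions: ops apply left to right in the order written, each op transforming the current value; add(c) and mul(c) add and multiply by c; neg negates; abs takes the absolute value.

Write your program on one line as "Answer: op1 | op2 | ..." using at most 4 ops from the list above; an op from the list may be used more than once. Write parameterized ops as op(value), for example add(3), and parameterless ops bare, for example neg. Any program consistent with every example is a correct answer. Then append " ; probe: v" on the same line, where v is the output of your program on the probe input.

abs | neg | add(5) ; probe: -9

Check, running the answer program on each example:
  34 -> 34 -> -34 -> -29
  6 -> 6 -> -6 -> -1
  -13 -> 13 -> -13 -> -8
  probe: 14 -> 14 -> -14 -> -9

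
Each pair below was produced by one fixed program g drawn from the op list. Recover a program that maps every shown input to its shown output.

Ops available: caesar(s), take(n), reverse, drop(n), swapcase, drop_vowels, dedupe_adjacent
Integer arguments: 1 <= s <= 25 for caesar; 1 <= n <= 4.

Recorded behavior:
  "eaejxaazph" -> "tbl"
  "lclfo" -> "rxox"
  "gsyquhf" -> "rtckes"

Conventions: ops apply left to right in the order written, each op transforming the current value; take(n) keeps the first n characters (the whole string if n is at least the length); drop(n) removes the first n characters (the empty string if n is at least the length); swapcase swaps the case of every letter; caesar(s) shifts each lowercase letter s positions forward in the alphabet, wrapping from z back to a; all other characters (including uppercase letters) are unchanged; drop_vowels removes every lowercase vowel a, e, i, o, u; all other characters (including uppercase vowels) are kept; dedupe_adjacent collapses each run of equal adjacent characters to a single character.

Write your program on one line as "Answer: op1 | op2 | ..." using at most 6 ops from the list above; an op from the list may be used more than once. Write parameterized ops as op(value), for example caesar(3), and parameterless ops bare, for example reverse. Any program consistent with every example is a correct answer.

drop_vowels | caesar(17) | drop_vowels | caesar(21) | reverse

Check, running the answer program on each example:
  "eaejxaazph" -> "jxzph" -> "aoqgy" -> "qgy" -> "lbt" -> "tbl"
  "lclfo" -> "lclf" -> "ctcw" -> "ctcw" -> "xoxr" -> "rxox"
  "gsyquhf" -> "gsyqhf" -> "xjphyw" -> "xjphyw" -> "sekctr" -> "rtckes"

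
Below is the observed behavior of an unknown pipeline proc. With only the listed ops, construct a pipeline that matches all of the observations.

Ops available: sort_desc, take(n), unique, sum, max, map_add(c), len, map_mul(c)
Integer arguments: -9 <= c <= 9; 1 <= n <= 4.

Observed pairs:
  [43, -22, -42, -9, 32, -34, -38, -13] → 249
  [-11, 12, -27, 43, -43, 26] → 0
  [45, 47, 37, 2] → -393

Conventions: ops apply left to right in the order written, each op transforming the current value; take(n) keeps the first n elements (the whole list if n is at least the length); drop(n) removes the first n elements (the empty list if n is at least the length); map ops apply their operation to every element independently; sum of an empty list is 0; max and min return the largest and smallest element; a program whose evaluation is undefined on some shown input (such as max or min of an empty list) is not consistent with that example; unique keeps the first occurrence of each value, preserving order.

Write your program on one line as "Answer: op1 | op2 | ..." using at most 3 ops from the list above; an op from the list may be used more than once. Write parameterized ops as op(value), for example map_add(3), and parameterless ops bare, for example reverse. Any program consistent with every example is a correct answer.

map_mul(-3) | sort_desc | sum

Check, running the answer program on each example:
  [43, -22, -42, -9, 32, -34, -38, -13] -> [-129, 66, 126, 27, -96, 102, 114, 39] -> [126, 114, 102, 66, 39, 27, -96, -129] -> 249
  [-11, 12, -27, 43, -43, 26] -> [33, -36, 81, -129, 129, -78] -> [129, 81, 33, -36, -78, -129] -> 0
  [45, 47, 37, 2] -> [-135, -141, -111, -6] -> [-6, -111, -135, -141] -> -393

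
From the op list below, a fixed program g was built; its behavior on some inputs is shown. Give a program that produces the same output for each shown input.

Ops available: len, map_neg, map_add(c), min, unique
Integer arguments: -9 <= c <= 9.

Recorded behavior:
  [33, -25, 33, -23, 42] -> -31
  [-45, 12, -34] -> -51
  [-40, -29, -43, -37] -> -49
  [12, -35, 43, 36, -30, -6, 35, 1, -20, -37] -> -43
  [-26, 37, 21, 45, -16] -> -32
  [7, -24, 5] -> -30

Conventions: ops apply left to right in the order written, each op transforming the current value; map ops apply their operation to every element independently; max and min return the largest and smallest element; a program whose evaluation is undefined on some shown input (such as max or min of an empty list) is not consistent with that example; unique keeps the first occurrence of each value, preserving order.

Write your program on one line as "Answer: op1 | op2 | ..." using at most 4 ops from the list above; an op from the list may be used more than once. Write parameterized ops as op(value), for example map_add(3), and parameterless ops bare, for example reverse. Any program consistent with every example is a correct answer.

map_add(-6) | unique | min

Check, running the answer program on each example:
  [33, -25, 33, -23, 42] -> [27, -31, 27, -29, 36] -> [27, -31, -29, 36] -> -31
  [-45, 12, -34] -> [-51, 6, -40] -> [-51, 6, -40] -> -51
  [-40, -29, -43, -37] -> [-46, -35, -49, -43] -> [-46, -35, -49, -43] -> -49
  [12, -35, 43, 36, -30, -6, 35, 1, -20, -37] -> [6, -41, 37, 30, -36, -12, 29, -5, -26, -43] -> [6, -41, 37, 30, -36, -12, 29, -5, -26, -43] -> -43
  [-26, 37, 21, 45, -16] -> [-32, 31, 15, 39, -22] -> [-32, 31, 15, 39, -22] -> -32
  [7, -24, 5] -> [1, -30, -1] -> [1, -30, -1] -> -30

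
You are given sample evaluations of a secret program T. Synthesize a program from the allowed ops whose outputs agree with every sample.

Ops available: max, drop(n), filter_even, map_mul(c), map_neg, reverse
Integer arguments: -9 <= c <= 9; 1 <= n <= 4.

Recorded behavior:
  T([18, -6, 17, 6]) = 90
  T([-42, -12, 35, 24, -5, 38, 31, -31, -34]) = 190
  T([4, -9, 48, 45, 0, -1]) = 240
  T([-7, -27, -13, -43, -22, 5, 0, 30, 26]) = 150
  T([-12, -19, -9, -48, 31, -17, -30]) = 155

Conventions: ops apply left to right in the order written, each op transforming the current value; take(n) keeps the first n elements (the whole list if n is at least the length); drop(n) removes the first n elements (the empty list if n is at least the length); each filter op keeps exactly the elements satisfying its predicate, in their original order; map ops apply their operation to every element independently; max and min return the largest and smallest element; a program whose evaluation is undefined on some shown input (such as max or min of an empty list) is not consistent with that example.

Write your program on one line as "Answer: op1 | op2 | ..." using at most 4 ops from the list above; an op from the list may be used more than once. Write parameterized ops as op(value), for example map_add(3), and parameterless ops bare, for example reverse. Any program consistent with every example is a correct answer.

reverse | map_mul(5) | max

Check, running the answer program on each example:
  [18, -6, 17, 6] -> [6, 17, -6, 18] -> [30, 85, -30, 90] -> 90
  [-42, -12, 35, 24, -5, 38, 31, -31, -34] -> [-34, -31, 31, 38, -5, 24, 35, -12, -42] -> [-170, -155, 155, 190, -25, 120, 175, -60, -210] -> 190
  [4, -9, 48, 45, 0, -1] -> [-1, 0, 45, 48, -9, 4] -> [-5, 0, 225, 240, -45, 20] -> 240
  [-7, -27, -13, -43, -22, 5, 0, 30, 26] -> [26, 30, 0, 5, -22, -43, -13, -27, -7] -> [130, 150, 0, 25, -110, -215, -65, -135, -35] -> 150
  [-12, -19, -9, -48, 31, -17, -30] -> [-30, -17, 31, -48, -9, -19, -12] -> [-150, -85, 155, -240, -45, -95, -60] -> 155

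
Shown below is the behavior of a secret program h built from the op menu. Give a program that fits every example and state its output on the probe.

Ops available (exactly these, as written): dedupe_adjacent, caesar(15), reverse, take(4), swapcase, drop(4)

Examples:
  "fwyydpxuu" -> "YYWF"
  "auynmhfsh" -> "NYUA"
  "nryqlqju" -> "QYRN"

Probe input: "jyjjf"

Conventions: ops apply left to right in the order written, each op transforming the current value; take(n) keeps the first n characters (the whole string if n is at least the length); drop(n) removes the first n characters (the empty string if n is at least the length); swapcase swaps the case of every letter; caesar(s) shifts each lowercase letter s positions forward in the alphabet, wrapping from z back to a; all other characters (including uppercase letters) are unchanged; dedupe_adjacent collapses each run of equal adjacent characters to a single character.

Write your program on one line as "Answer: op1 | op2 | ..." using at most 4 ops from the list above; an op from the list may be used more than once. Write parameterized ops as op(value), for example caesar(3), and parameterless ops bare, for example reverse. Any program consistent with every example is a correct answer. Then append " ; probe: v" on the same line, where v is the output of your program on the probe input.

swapcase | take(4) | reverse ; probe: "JJYJ"

Check, running the answer program on each example:
  "fwyydpxuu" -> "FWYYDPXUU" -> "FWYY" -> "YYWF"
  "auynmhfsh" -> "AUYNMHFSH" -> "AUYN" -> "NYUA"
  "nryqlqju" -> "NRYQLQJU" -> "NRYQ" -> "QYRN"
  probe: "jyjjf" -> "JYJJF" -> "JYJJ" -> "JJYJ"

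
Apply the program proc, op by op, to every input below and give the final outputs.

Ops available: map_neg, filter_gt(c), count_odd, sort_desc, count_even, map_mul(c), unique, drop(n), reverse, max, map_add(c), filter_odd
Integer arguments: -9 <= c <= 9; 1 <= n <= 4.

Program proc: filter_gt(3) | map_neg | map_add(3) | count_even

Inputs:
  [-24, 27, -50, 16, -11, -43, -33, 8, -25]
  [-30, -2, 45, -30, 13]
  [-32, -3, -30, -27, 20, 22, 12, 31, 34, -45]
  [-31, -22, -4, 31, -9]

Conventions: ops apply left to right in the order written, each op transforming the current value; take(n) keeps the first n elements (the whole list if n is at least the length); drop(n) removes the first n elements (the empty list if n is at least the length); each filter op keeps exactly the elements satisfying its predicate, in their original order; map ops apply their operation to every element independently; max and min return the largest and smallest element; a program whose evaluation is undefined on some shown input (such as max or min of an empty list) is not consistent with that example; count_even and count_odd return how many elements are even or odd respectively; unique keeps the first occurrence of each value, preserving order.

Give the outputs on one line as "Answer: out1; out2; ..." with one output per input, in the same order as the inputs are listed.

1; 2; 1; 1

Execution, op by op:
  [-24, 27, -50, 16, -11, -43, -33, 8, -25] -> [27, 16, 8] -> [-27, -16, -8] -> [-24, -13, -5] -> 1
  [-30, -2, 45, -30, 13] -> [45, 13] -> [-45, -13] -> [-42, -10] -> 2
  [-32, -3, -30, -27, 20, 22, 12, 31, 34, -45] -> [20, 22, 12, 31, 34] -> [-20, -22, -12, -31, -34] -> [-17, -19, -9, -28, -31] -> 1
  [-31, -22, -4, 31, -9] -> [31] -> [-31] -> [-28] -> 1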